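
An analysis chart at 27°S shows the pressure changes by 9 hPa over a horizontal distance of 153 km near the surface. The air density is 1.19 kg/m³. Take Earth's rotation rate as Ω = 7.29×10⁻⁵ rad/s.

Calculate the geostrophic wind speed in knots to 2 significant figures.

150 knots

Coriolis parameter at 27°S:
f = 2Ω sin φ = 2 × 7.29×10⁻⁵ × sin 27° = 6.62×10⁻⁵ s⁻¹
Pressure gradient: |∂P/∂n| = 900 Pa / 153000 m = 5.88×10⁻³ Pa/m
Geostrophic balance (pressure-gradient force = Coriolis force):
V_g = (1/(fρ)) |∂P/∂n| = 5.88×10⁻³ / (6.62×10⁻⁵ × 1.19) = 74.7 m/s
Converting: 74.7 m/s × 1.944 = 150 knots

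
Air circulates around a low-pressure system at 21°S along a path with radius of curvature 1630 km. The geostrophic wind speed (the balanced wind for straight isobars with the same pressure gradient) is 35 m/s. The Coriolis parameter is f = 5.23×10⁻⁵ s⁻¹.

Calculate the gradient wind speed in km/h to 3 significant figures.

Around a low, centrifugal force acts outward with Coriolis, so pressure-gradient force balances both:
(1/ρ)|∂P/∂n| = fV + V²/R  →  V² + fR·V − fR·V_g = 0
With fR = 5.23×10⁻⁵ × 1630×10³ m = 85.2 m/s:
V = [−fR + √((fR)² + 4 fR V_g)]/2 = [−85.2 + √(85.2² + 4×85.2×35)]/2 = 26.7 m/s
Subgeostrophic (V < V_g = 35 m/s), as expected around a low.
Converting: 26.7 m/s × 3.6 = 96.0 km/h

96.0 km/h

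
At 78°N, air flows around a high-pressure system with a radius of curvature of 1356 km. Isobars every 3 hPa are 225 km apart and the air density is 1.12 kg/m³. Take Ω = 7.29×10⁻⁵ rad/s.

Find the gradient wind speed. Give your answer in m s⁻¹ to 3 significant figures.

Coriolis parameter at 78°N:
f = 2Ω sin φ = 2 × 7.29×10⁻⁵ × sin 78° = 1.43×10⁻⁴ s⁻¹
Pressure gradient: |∂P/∂n| = 300 Pa / 225000 m = 1.33×10⁻³ Pa/m
Geostrophic speed: V_g = |∂P/∂n|/(fρ) = 1.33×10⁻³/(1.43×10⁻⁴ × 1.12) = 8.35 m/s
Around a high, pressure-gradient force acts outward with centrifugal, so Coriolis balances both:
fV = (1/ρ)|∂P/∂n| + V²/R  →  V² − fR·V + fR·V_g = 0
With fR = 1.43×10⁻⁴ × 1356×10³ m = 193 m/s:
V = [fR − √((fR)² − 4 fR V_g)]/2 = [193 − √(193² − 4×193×8.35)]/2 = 8.74 m/s
Supergeostrophic (V > V_g = 8.35 m/s), as expected around a high.

8.74 m s⁻¹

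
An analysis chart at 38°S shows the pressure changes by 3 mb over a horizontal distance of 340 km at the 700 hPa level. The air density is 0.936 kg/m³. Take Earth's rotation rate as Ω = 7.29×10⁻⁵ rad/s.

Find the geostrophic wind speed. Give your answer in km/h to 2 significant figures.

38 km/h

Coriolis parameter at 38°S:
f = 2Ω sin φ = 2 × 7.29×10⁻⁵ × sin 38° = 8.98×10⁻⁵ s⁻¹
Pressure gradient: |∂P/∂n| = 300 Pa / 340000 m = 8.82×10⁻⁴ Pa/m
Geostrophic balance (pressure-gradient force = Coriolis force):
V_g = (1/(fρ)) |∂P/∂n| = 8.82×10⁻⁴ / (8.98×10⁻⁵ × 0.936) = 10.5 m/s
Converting: 10.5 m/s × 3.6 = 38 km/h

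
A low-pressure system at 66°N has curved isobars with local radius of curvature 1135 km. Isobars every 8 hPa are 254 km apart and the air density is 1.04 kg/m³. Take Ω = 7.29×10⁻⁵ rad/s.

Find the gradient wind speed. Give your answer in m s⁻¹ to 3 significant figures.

Coriolis parameter at 66°N:
f = 2Ω sin φ = 2 × 7.29×10⁻⁵ × sin 66° = 1.33×10⁻⁴ s⁻¹
Pressure gradient: |∂P/∂n| = 800 Pa / 254000 m = 3.15×10⁻³ Pa/m
Geostrophic speed: V_g = |∂P/∂n|/(fρ) = 3.15×10⁻³/(1.33×10⁻⁴ × 1.04) = 22.7 m/s
Around a low, centrifugal force acts outward with Coriolis, so pressure-gradient force balances both:
(1/ρ)|∂P/∂n| = fV + V²/R  →  V² + fR·V − fR·V_g = 0
With fR = 1.33×10⁻⁴ × 1135×10³ m = 151 m/s:
V = [−fR + √((fR)² + 4 fR V_g)]/2 = [−151 + √(151² + 4×151×22.7)]/2 = 20.1 m/s
Subgeostrophic (V < V_g = 22.7 m/s), as expected around a low.

20.1 m s⁻¹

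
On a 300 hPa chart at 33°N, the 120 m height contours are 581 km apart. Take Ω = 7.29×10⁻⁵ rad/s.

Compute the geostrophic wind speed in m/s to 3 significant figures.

25.5 m/s

Coriolis parameter at 33°N:
f = 2Ω sin φ = 2 × 7.29×10⁻⁵ × sin 33° = 7.94×10⁻⁵ s⁻¹
Height gradient: |∂Z/∂n| = 120 m / 581000 m = 2.07×10⁻⁴
On a pressure surface, geostrophic balance gives V_g = (g/f)|∂Z/∂n|:
V_g = 9.81 × 2.07×10⁻⁴ / 7.94×10⁻⁵ = 25.5 m/s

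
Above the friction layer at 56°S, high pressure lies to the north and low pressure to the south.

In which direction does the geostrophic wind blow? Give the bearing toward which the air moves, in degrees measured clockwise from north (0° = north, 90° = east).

090°

The pressure-gradient force points toward the south (bearing 180°).
Geostrophic balance: in the Southern Hemisphere the Coriolis force deflects motion to the left, so the geostrophic wind blows 90° to the left of the pressure-gradient force (low pressure on the right).
Rotating 180° by 90° counterclockwise gives 090° — the wind blows toward the east.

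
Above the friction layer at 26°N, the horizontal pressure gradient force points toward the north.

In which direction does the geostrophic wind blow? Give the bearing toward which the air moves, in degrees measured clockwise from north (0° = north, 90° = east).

090°

The pressure-gradient force points toward the north (bearing 000°).
Geostrophic balance: in the Northern Hemisphere the Coriolis force deflects motion to the right, so the geostrophic wind blows 90° to the right of the pressure-gradient force (low pressure on the left).
Rotating 000° by 90° clockwise gives 090° — the wind blows toward the east.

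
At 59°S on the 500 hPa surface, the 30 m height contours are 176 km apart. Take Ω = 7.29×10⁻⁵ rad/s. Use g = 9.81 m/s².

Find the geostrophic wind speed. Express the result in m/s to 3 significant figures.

13.4 m/s

Coriolis parameter at 59°S:
f = 2Ω sin φ = 2 × 7.29×10⁻⁵ × sin 59° = 1.25×10⁻⁴ s⁻¹
Height gradient: |∂Z/∂n| = 30 m / 176000 m = 1.70×10⁻⁴
On a pressure surface, geostrophic balance gives V_g = (g/f)|∂Z/∂n|:
V_g = 9.81 × 1.70×10⁻⁴ / 1.25×10⁻⁴ = 13.4 m/s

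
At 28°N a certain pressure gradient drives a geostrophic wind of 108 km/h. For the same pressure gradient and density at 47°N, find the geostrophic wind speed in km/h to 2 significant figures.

69 km/h

With the same pressure gradient and density, V_g ∝ 1/f ∝ 1/sin φ.
V₂ = V₁ · sin φ₁ / sin φ₂ = 108 × sin 28° / sin 47°
V₂ = 108 × 0.4695/0.7314 = 69 km/h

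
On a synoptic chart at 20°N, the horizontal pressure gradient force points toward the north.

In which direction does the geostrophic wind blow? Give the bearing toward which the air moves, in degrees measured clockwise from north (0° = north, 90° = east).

090°

The pressure-gradient force points toward the north (bearing 000°).
Geostrophic balance: in the Northern Hemisphere the Coriolis force deflects motion to the right, so the geostrophic wind blows 90° to the right of the pressure-gradient force (low pressure on the left).
Rotating 000° by 90° clockwise gives 090° — the wind blows toward the east.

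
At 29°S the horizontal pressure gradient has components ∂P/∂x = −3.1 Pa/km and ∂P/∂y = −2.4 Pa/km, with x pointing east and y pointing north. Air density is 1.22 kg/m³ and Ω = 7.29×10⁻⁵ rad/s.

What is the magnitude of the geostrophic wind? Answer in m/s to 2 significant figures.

Coriolis parameter at 29°S:
f = 2Ω sin φ = 2 × 7.29×10⁻⁵ × sin 29° = 7.07×10⁻⁵ s⁻¹
In the Southern Hemisphere f is negative: f = −7.07×10⁻⁵ s⁻¹.
Component geostrophic relations (x east, y north):
u_g = −(1/(fρ)) ∂P/∂y,  v_g = (1/(fρ)) ∂P/∂x
u_g = −(−2.4×10⁻³)/(−7.07×10⁻⁵ × 1.22) = −27.8 m/s;  v_g = (−3.1×10⁻³)/(−7.07×10⁻⁵ × 1.22) = 35.9 m/s
|V_g| = √(u_g² + v_g²) = 45.5 m/s

45 m/s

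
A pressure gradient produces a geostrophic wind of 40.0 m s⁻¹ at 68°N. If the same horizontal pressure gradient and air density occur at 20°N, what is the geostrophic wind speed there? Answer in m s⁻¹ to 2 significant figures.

110 m s⁻¹

With the same pressure gradient and density, V_g ∝ 1/f ∝ 1/sin φ.
V₂ = V₁ · sin φ₁ / sin φ₂ = 40.0 × sin 68° / sin 20°
V₂ = 40.0 × 0.9272/0.3420 = 110 m s⁻¹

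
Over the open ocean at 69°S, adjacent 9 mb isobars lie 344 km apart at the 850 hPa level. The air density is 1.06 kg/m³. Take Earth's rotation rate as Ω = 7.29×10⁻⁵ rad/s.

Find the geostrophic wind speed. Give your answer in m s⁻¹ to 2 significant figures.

18 m s⁻¹

Coriolis parameter at 69°S:
f = 2Ω sin φ = 2 × 7.29×10⁻⁵ × sin 69° = 1.36×10⁻⁴ s⁻¹
Pressure gradient: |∂P/∂n| = 900 Pa / 344000 m = 2.62×10⁻³ Pa/m
Geostrophic balance (pressure-gradient force = Coriolis force):
V_g = (1/(fρ)) |∂P/∂n| = 2.62×10⁻³ / (1.36×10⁻⁴ × 1.06) = 18.1 m/s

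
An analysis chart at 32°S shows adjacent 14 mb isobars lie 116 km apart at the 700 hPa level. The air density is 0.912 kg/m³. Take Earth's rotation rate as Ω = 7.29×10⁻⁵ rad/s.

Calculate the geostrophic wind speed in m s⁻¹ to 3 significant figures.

Coriolis parameter at 32°S:
f = 2Ω sin φ = 2 × 7.29×10⁻⁵ × sin 32° = 7.73×10⁻⁵ s⁻¹
Pressure gradient: |∂P/∂n| = 1400 Pa / 116000 m = 1.21×10⁻² Pa/m
Geostrophic balance (pressure-gradient force = Coriolis force):
V_g = (1/(fρ)) |∂P/∂n| = 1.21×10⁻² / (7.73×10⁻⁵ × 0.912) = 171 m/s

171 m s⁻¹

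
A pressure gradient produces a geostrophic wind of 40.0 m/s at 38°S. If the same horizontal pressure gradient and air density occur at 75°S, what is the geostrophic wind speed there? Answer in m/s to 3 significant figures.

25.5 m/s

With the same pressure gradient and density, V_g ∝ 1/f ∝ 1/sin φ.
V₂ = V₁ · sin φ₁ / sin φ₂ = 40.0 × sin 38° / sin 75°
V₂ = 40.0 × 0.6157/0.9659 = 25.5 m/s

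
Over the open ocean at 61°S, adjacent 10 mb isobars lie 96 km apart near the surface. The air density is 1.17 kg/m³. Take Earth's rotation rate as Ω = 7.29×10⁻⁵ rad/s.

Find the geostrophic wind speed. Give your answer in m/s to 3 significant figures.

Coriolis parameter at 61°S:
f = 2Ω sin φ = 2 × 7.29×10⁻⁵ × sin 61° = 1.28×10⁻⁴ s⁻¹
Pressure gradient: |∂P/∂n| = 1000 Pa / 96000 m = 1.04×10⁻² Pa/m
Geostrophic balance (pressure-gradient force = Coriolis force):
V_g = (1/(fρ)) |∂P/∂n| = 1.04×10⁻² / (1.28×10⁻⁴ × 1.17) = 69.8 m/s

69.8 m/s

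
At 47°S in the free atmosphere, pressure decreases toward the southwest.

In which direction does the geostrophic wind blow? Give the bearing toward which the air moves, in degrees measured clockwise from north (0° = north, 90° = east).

The pressure-gradient force points toward the southwest (bearing 225°).
Geostrophic balance: in the Southern Hemisphere the Coriolis force deflects motion to the left, so the geostrophic wind blows 90° to the left of the pressure-gradient force (low pressure on the right).
Rotating 225° by 90° counterclockwise gives 135° — the wind blows toward the southeast.

135°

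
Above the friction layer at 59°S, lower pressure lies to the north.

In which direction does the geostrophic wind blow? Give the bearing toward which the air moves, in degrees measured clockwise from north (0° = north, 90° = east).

270°

The pressure-gradient force points toward the north (bearing 000°).
Geostrophic balance: in the Southern Hemisphere the Coriolis force deflects motion to the left, so the geostrophic wind blows 90° to the left of the pressure-gradient force (low pressure on the right).
Rotating 000° by 90° counterclockwise gives 270° — the wind blows toward the west.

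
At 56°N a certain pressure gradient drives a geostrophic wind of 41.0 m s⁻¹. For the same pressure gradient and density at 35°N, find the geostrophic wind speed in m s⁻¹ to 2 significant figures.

With the same pressure gradient and density, V_g ∝ 1/f ∝ 1/sin φ.
V₂ = V₁ · sin φ₁ / sin φ₂ = 41.0 × sin 56° / sin 35°
V₂ = 41.0 × 0.8290/0.5736 = 59 m s⁻¹

59 m s⁻¹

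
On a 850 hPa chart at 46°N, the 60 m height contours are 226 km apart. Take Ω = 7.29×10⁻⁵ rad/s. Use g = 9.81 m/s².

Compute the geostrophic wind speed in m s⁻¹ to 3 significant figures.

Coriolis parameter at 46°N:
f = 2Ω sin φ = 2 × 7.29×10⁻⁵ × sin 46° = 1.05×10⁻⁴ s⁻¹
Height gradient: |∂Z/∂n| = 60 m / 226000 m = 2.65×10⁻⁴
On a pressure surface, geostrophic balance gives V_g = (g/f)|∂Z/∂n|:
V_g = 9.81 × 2.65×10⁻⁴ / 1.05×10⁻⁴ = 24.8 m/s

24.8 m s⁻¹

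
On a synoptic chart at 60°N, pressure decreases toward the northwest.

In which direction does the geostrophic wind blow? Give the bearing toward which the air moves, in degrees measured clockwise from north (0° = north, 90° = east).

The pressure-gradient force points toward the northwest (bearing 315°).
Geostrophic balance: in the Northern Hemisphere the Coriolis force deflects motion to the right, so the geostrophic wind blows 90° to the right of the pressure-gradient force (low pressure on the left).
Rotating 315° by 90° clockwise gives 045° — the wind blows toward the northeast.

045°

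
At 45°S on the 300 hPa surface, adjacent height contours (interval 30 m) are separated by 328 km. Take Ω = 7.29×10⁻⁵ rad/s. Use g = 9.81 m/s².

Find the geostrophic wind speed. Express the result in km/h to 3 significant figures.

31.3 km/h

Coriolis parameter at 45°S:
f = 2Ω sin φ = 2 × 7.29×10⁻⁵ × sin 45° = 1.03×10⁻⁴ s⁻¹
Height gradient: |∂Z/∂n| = 30 m / 328000 m = 9.15×10⁻⁵
On a pressure surface, geostrophic balance gives V_g = (g/f)|∂Z/∂n|:
V_g = 9.81 × 9.15×10⁻⁵ / 1.03×10⁻⁴ = 8.70 m/s
Converting: 8.70 m/s × 3.6 = 31.3 km/h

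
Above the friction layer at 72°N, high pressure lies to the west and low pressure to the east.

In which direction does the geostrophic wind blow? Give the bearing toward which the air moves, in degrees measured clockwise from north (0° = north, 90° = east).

180°

The pressure-gradient force points toward the east (bearing 090°).
Geostrophic balance: in the Northern Hemisphere the Coriolis force deflects motion to the right, so the geostrophic wind blows 90° to the right of the pressure-gradient force (low pressure on the left).
Rotating 090° by 90° clockwise gives 180° — the wind blows toward the south.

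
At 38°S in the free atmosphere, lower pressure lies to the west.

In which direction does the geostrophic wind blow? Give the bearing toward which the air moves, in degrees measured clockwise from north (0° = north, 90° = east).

180°

The pressure-gradient force points toward the west (bearing 270°).
Geostrophic balance: in the Southern Hemisphere the Coriolis force deflects motion to the left, so the geostrophic wind blows 90° to the left of the pressure-gradient force (low pressure on the right).
Rotating 270° by 90° counterclockwise gives 180° — the wind blows toward the south.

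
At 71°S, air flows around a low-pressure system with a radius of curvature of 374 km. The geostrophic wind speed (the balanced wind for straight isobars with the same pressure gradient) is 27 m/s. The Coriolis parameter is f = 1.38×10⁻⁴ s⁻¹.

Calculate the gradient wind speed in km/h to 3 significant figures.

Around a low, centrifugal force acts outward with Coriolis, so pressure-gradient force balances both:
(1/ρ)|∂P/∂n| = fV + V²/R  →  V² + fR·V − fR·V_g = 0
With fR = 1.38×10⁻⁴ × 374×10³ m = 51.6 m/s:
V = [−fR + √((fR)² + 4 fR V_g)]/2 = [−51.6 + √(51.6² + 4×51.6×27)]/2 = 19.6 m/s
Subgeostrophic (V < V_g = 27 m/s), as expected around a low.
Converting: 19.6 m/s × 3.6 = 70.5 km/h

70.5 km/h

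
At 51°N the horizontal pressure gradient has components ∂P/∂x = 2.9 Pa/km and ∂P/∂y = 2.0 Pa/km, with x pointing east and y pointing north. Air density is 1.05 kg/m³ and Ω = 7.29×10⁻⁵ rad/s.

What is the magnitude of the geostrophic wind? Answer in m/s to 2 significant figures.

30 m/s

Coriolis parameter at 51°N:
f = 2Ω sin φ = 2 × 7.29×10⁻⁵ × sin 51° = 1.13×10⁻⁴ s⁻¹
Component geostrophic relations (x east, y north):
u_g = −(1/(fρ)) ∂P/∂y,  v_g = (1/(fρ)) ∂P/∂x
u_g = −(2.0×10⁻³)/(1.13×10⁻⁴ × 1.05) = −16.8 m/s;  v_g = (2.9×10⁻³)/(1.13×10⁻⁴ × 1.05) = 24.4 m/s
|V_g| = √(u_g² + v_g²) = 29.6 m/s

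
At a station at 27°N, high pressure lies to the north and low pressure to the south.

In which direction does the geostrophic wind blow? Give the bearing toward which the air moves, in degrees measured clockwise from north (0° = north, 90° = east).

270°

The pressure-gradient force points toward the south (bearing 180°).
Geostrophic balance: in the Northern Hemisphere the Coriolis force deflects motion to the right, so the geostrophic wind blows 90° to the right of the pressure-gradient force (low pressure on the left).
Rotating 180° by 90° clockwise gives 270° — the wind blows toward the west.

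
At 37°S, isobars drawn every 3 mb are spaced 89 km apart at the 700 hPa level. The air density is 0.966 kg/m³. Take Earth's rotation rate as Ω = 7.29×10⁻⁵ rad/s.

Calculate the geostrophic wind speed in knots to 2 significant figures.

77 knots

Coriolis parameter at 37°S:
f = 2Ω sin φ = 2 × 7.29×10⁻⁵ × sin 37° = 8.77×10⁻⁵ s⁻¹
Pressure gradient: |∂P/∂n| = 300 Pa / 89000 m = 3.37×10⁻³ Pa/m
Geostrophic balance (pressure-gradient force = Coriolis force):
V_g = (1/(fρ)) |∂P/∂n| = 3.37×10⁻³ / (8.77×10⁻⁵ × 0.966) = 39.8 m/s
Converting: 39.8 m/s × 1.944 = 77 knots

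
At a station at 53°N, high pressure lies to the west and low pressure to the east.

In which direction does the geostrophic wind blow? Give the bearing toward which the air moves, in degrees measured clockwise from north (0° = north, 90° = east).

180°

The pressure-gradient force points toward the east (bearing 090°).
Geostrophic balance: in the Northern Hemisphere the Coriolis force deflects motion to the right, so the geostrophic wind blows 90° to the right of the pressure-gradient force (low pressure on the left).
Rotating 090° by 90° clockwise gives 180° — the wind blows toward the south.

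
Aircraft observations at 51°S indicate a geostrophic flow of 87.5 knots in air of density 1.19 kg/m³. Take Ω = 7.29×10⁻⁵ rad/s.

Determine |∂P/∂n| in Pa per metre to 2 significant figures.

6.1×10⁻³ Pa/m

Coriolis parameter at 51°S:
f = 2Ω sin φ = 2 × 7.29×10⁻⁵ × sin 51° = 1.13×10⁻⁴ s⁻¹
Wind speed in SI: 87.5 knots = 45.0 m/s
Geostrophic balance rearranged: |∂P/∂n| = f ρ V_g
|∂P/∂n| = 1.13×10⁻⁴ × 1.19 × 45.0 = 6.07×10⁻³ Pa/m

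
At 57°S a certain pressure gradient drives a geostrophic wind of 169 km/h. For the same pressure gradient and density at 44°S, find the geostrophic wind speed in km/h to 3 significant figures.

With the same pressure gradient and density, V_g ∝ 1/f ∝ 1/sin φ.
V₂ = V₁ · sin φ₁ / sin φ₂ = 169 × sin 57° / sin 44°
V₂ = 169 × 0.8387/0.6947 = 204 km/h

204 km/h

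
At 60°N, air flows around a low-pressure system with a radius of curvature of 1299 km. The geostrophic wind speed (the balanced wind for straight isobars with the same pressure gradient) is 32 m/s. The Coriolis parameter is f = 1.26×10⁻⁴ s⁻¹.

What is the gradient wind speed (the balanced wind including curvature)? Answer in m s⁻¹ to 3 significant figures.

27.4 m s⁻¹

Around a low, centrifugal force acts outward with Coriolis, so pressure-gradient force balances both:
(1/ρ)|∂P/∂n| = fV + V²/R  →  V² + fR·V − fR·V_g = 0
With fR = 1.26×10⁻⁴ × 1299×10³ m = 164 m/s:
V = [−fR + √((fR)² + 4 fR V_g)]/2 = [−164 + √(164² + 4×164×32)]/2 = 27.4 m/s
Subgeostrophic (V < V_g = 32 m/s), as expected around a low.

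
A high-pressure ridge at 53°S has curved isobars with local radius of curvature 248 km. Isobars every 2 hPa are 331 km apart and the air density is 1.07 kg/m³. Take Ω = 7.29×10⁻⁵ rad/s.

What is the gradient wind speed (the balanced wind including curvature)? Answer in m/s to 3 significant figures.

Coriolis parameter at 53°S:
f = 2Ω sin φ = 2 × 7.29×10⁻⁵ × sin 53° = 1.16×10⁻⁴ s⁻¹
Pressure gradient: |∂P/∂n| = 200 Pa / 331000 m = 6.04×10⁻⁴ Pa/m
Geostrophic speed: V_g = |∂P/∂n|/(fρ) = 6.04×10⁻⁴/(1.16×10⁻⁴ × 1.07) = 4.85 m/s
Around a high, pressure-gradient force acts outward with centrifugal, so Coriolis balances both:
fV = (1/ρ)|∂P/∂n| + V²/R  →  V² − fR·V + fR·V_g = 0
With fR = 1.16×10⁻⁴ × 248×10³ m = 28.9 m/s:
V = [fR − √((fR)² − 4 fR V_g)]/2 = [28.9 − √(28.9² − 4×28.9×4.85)]/2 = 6.17 m/s
Supergeostrophic (V > V_g = 4.85 m/s), as expected around a high.

6.17 m/s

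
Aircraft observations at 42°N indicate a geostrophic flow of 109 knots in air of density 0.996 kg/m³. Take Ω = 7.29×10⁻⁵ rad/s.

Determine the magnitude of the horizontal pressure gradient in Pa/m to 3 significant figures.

Coriolis parameter at 42°N:
f = 2Ω sin φ = 2 × 7.29×10⁻⁵ × sin 42° = 9.76×10⁻⁵ s⁻¹
Wind speed in SI: 109 knots = 56.1 m/s
Geostrophic balance rearranged: |∂P/∂n| = f ρ V_g
|∂P/∂n| = 9.76×10⁻⁵ × 0.996 × 56.1 = 5.45×10⁻³ Pa/m

5.45×10⁻³ Pa/m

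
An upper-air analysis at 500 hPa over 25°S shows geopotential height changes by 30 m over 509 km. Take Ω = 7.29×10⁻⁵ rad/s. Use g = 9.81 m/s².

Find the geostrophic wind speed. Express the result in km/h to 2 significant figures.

34 km/h

Coriolis parameter at 25°S:
f = 2Ω sin φ = 2 × 7.29×10⁻⁵ × sin 25° = 6.16×10⁻⁵ s⁻¹
Height gradient: |∂Z/∂n| = 30 m / 509000 m = 5.89×10⁻⁵
On a pressure surface, geostrophic balance gives V_g = (g/f)|∂Z/∂n|:
V_g = 9.81 × 5.89×10⁻⁵ / 6.16×10⁻⁵ = 9.38 m/s
Converting: 9.38 m/s × 3.6 = 34 km/h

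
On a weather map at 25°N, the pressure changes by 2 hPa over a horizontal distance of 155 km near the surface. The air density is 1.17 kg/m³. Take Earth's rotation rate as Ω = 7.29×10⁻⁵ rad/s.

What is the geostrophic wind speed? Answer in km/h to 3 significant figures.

64.4 km/h

Coriolis parameter at 25°N:
f = 2Ω sin φ = 2 × 7.29×10⁻⁵ × sin 25° = 6.16×10⁻⁵ s⁻¹
Pressure gradient: |∂P/∂n| = 200 Pa / 155000 m = 1.29×10⁻³ Pa/m
Geostrophic balance (pressure-gradient force = Coriolis force):
V_g = (1/(fρ)) |∂P/∂n| = 1.29×10⁻³ / (6.16×10⁻⁵ × 1.17) = 17.9 m/s
Converting: 17.9 m/s × 3.6 = 64.4 km/h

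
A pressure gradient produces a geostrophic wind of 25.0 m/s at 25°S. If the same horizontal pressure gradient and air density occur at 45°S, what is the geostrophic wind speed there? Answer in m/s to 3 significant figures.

With the same pressure gradient and density, V_g ∝ 1/f ∝ 1/sin φ.
V₂ = V₁ · sin φ₁ / sin φ₂ = 25.0 × sin 25° / sin 45°
V₂ = 25.0 × 0.4226/0.7071 = 14.9 m/s

14.9 m/s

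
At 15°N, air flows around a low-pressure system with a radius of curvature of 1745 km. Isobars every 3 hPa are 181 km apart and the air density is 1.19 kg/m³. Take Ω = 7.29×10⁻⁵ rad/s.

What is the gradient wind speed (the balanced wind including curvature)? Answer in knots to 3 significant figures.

51.2 knots

Coriolis parameter at 15°N:
f = 2Ω sin φ = 2 × 7.29×10⁻⁵ × sin 15° = 3.77×10⁻⁵ s⁻¹
Pressure gradient: |∂P/∂n| = 300 Pa / 181000 m = 1.66×10⁻³ Pa/m
Geostrophic speed: V_g = |∂P/∂n|/(fρ) = 1.66×10⁻³/(3.77×10⁻⁵ × 1.19) = 36.9 m/s
Around a low, centrifugal force acts outward with Coriolis, so pressure-gradient force balances both:
(1/ρ)|∂P/∂n| = fV + V²/R  →  V² + fR·V − fR·V_g = 0
With fR = 3.77×10⁻⁵ × 1745×10³ m = 65.8 m/s:
V = [−fR + √((fR)² + 4 fR V_g)]/2 = [−65.8 + √(65.8² + 4×65.8×36.9)]/2 = 26.4 m/s
Subgeostrophic (V < V_g = 36.9 m/s), as expected around a low.
Converting: 26.4 m/s × 1.944 = 51.2 knots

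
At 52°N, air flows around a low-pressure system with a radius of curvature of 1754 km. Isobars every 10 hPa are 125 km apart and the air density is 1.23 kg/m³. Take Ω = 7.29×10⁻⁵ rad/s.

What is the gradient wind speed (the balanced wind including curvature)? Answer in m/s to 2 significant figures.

46 m/s

Coriolis parameter at 52°N:
f = 2Ω sin φ = 2 × 7.29×10⁻⁵ × sin 52° = 1.15×10⁻⁴ s⁻¹
Pressure gradient: |∂P/∂n| = 1000 Pa / 125000 m = 8.00×10⁻³ Pa/m
Geostrophic speed: V_g = |∂P/∂n|/(fρ) = 8.00×10⁻³/(1.15×10⁻⁴ × 1.23) = 56.6 m/s
Around a low, centrifugal force acts outward with Coriolis, so pressure-gradient force balances both:
(1/ρ)|∂P/∂n| = fV + V²/R  →  V² + fR·V − fR·V_g = 0
With fR = 1.15×10⁻⁴ × 1754×10³ m = 202 m/s:
V = [−fR + √((fR)² + 4 fR V_g)]/2 = [−202 + √(202² + 4×202×56.6)]/2 = 46.1 m/s
Subgeostrophic (V < V_g = 56.6 m/s), as expected around a low.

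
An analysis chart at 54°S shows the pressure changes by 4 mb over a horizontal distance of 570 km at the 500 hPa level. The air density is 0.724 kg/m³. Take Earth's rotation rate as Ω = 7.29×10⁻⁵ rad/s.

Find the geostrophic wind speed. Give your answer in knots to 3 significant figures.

16.0 knots

Coriolis parameter at 54°S:
f = 2Ω sin φ = 2 × 7.29×10⁻⁵ × sin 54° = 1.18×10⁻⁴ s⁻¹
Pressure gradient: |∂P/∂n| = 400 Pa / 570000 m = 7.02×10⁻⁴ Pa/m
Geostrophic balance (pressure-gradient force = Coriolis force):
V_g = (1/(fρ)) |∂P/∂n| = 7.02×10⁻⁴ / (1.18×10⁻⁴ × 0.724) = 8.22 m/s
Converting: 8.22 m/s × 1.944 = 16.0 knots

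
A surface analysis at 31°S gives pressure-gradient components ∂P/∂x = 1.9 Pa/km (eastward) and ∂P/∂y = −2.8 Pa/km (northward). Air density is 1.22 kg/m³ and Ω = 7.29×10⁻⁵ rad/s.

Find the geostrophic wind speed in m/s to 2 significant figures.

37 m/s

Coriolis parameter at 31°S:
f = 2Ω sin φ = 2 × 7.29×10⁻⁵ × sin 31° = 7.51×10⁻⁵ s⁻¹
In the Southern Hemisphere f is negative: f = −7.51×10⁻⁵ s⁻¹.
Component geostrophic relations (x east, y north):
u_g = −(1/(fρ)) ∂P/∂y,  v_g = (1/(fρ)) ∂P/∂x
u_g = −(−2.8×10⁻³)/(−7.51×10⁻⁵ × 1.22) = −30.6 m/s;  v_g = (1.9×10⁻³)/(−7.51×10⁻⁵ × 1.22) = −20.7 m/s
|V_g| = √(u_g² + v_g²) = 36.9 m/s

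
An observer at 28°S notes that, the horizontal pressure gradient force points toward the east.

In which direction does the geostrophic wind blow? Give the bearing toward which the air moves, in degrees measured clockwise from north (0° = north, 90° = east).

000°

The pressure-gradient force points toward the east (bearing 090°).
Geostrophic balance: in the Southern Hemisphere the Coriolis force deflects motion to the left, so the geostrophic wind blows 90° to the left of the pressure-gradient force (low pressure on the right).
Rotating 090° by 90° counterclockwise gives 000° — the wind blows toward the north.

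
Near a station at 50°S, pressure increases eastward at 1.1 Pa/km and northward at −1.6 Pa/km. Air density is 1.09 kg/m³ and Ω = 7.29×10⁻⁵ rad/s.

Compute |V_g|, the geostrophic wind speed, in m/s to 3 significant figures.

15.9 m/s

Coriolis parameter at 50°S:
f = 2Ω sin φ = 2 × 7.29×10⁻⁵ × sin 50° = 1.12×10⁻⁴ s⁻¹
In the Southern Hemisphere f is negative: f = −1.12×10⁻⁴ s⁻¹.
Component geostrophic relations (x east, y north):
u_g = −(1/(fρ)) ∂P/∂y,  v_g = (1/(fρ)) ∂P/∂x
u_g = −(−1.6×10⁻³)/(−1.12×10⁻⁴ × 1.09) = −13.1 m/s;  v_g = (1.1×10⁻³)/(−1.12×10⁻⁴ × 1.09) = −9.04 m/s
|V_g| = √(u_g² + v_g²) = 15.9 m/s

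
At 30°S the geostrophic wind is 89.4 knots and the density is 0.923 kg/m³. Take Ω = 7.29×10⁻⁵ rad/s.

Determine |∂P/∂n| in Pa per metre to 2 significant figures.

3.1×10⁻³ Pa/m

Coriolis parameter at 30°S:
f = 2Ω sin φ = 2 × 7.29×10⁻⁵ × sin 30° = 7.29×10⁻⁵ s⁻¹
Wind speed in SI: 89.4 knots = 46.0 m/s
Geostrophic balance rearranged: |∂P/∂n| = f ρ V_g
|∂P/∂n| = 7.29×10⁻⁵ × 0.923 × 46.0 = 3.09×10⁻³ Pa/m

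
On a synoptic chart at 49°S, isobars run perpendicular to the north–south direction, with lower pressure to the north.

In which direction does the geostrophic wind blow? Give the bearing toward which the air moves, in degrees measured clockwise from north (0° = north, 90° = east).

The pressure-gradient force points toward the north (bearing 000°).
Geostrophic balance: in the Southern Hemisphere the Coriolis force deflects motion to the left, so the geostrophic wind blows 90° to the left of the pressure-gradient force (low pressure on the right).
Rotating 000° by 90° counterclockwise gives 270° — the wind blows toward the west.

270°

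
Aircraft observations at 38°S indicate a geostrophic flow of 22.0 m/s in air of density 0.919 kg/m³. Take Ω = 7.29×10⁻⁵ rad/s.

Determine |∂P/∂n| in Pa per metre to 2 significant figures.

1.8×10⁻³ Pa/m

Coriolis parameter at 38°S:
f = 2Ω sin φ = 2 × 7.29×10⁻⁵ × sin 38° = 8.98×10⁻⁵ s⁻¹
Geostrophic balance rearranged: |∂P/∂n| = f ρ V_g
|∂P/∂n| = 8.98×10⁻⁵ × 0.919 × 22.0 = 1.81×10⁻³ Pa/m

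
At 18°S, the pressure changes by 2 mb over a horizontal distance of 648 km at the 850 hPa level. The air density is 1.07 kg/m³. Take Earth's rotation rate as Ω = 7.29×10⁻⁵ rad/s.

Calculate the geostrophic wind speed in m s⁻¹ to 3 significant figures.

6.40 m s⁻¹

Coriolis parameter at 18°S:
f = 2Ω sin φ = 2 × 7.29×10⁻⁵ × sin 18° = 4.51×10⁻⁵ s⁻¹
Pressure gradient: |∂P/∂n| = 200 Pa / 648000 m = 3.09×10⁻⁴ Pa/m
Geostrophic balance (pressure-gradient force = Coriolis force):
V_g = (1/(fρ)) |∂P/∂n| = 3.09×10⁻⁴ / (4.51×10⁻⁵ × 1.07) = 6.40 m/s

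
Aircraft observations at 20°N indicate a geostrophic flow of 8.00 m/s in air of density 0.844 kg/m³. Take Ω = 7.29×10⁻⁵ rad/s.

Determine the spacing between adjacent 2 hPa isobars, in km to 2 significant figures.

Coriolis parameter at 20°N:
f = 2Ω sin φ = 2 × 7.29×10⁻⁵ × sin 20° = 4.99×10⁻⁵ s⁻¹
Geostrophic balance rearranged: |∂P/∂n| = f ρ V_g
|∂P/∂n| = 4.99×10⁻⁵ × 0.844 × 8.00 = 3.37×10⁻⁴ Pa/m
Isobar spacing: Δn = ΔP/|∂P/∂n| = 200 Pa / 3.37×10⁻⁴ Pa/m = 594003 m ≈ 590 km

590 km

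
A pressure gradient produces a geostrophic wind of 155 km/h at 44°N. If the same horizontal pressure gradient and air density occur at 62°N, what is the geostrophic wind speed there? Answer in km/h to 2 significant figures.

120 km/h

With the same pressure gradient and density, V_g ∝ 1/f ∝ 1/sin φ.
V₂ = V₁ · sin φ₁ / sin φ₂ = 155 × sin 44° / sin 62°
V₂ = 155 × 0.6947/0.8829 = 120 km/h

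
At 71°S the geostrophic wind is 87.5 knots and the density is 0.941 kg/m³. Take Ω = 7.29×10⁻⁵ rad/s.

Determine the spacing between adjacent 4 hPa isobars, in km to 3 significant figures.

Coriolis parameter at 71°S:
f = 2Ω sin φ = 2 × 7.29×10⁻⁵ × sin 71° = 1.38×10⁻⁴ s⁻¹
Wind speed in SI: 87.5 knots = 45.0 m/s
Geostrophic balance rearranged: |∂P/∂n| = f ρ V_g
|∂P/∂n| = 1.38×10⁻⁴ × 0.941 × 45.0 = 5.84×10⁻³ Pa/m
Isobar spacing: Δn = ΔP/|∂P/∂n| = 400 Pa / 5.84×10⁻³ Pa/m = 68501 m ≈ 68.5 km

68.5 km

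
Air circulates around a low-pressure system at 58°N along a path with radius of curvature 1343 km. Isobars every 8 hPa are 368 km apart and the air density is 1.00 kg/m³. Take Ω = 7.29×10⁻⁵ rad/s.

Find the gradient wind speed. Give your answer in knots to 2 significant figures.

Coriolis parameter at 58°N:
f = 2Ω sin φ = 2 × 7.29×10⁻⁵ × sin 58° = 1.24×10⁻⁴ s⁻¹
Pressure gradient: |∂P/∂n| = 800 Pa / 368000 m = 2.17×10⁻³ Pa/m
Geostrophic speed: V_g = |∂P/∂n|/(fρ) = 2.17×10⁻³/(1.24×10⁻⁴ × 1.00) = 17.6 m/s
Around a low, centrifugal force acts outward with Coriolis, so pressure-gradient force balances both:
(1/ρ)|∂P/∂n| = fV + V²/R  →  V² + fR·V − fR·V_g = 0
With fR = 1.24×10⁻⁴ × 1343×10³ m = 166 m/s:
V = [−fR + √((fR)² + 4 fR V_g)]/2 = [−166 + √(166² + 4×166×17.6)]/2 = 16 m/s
Subgeostrophic (V < V_g = 17.6 m/s), as expected around a low.
Converting: 16 m/s × 1.944 = 31 knots

31 knots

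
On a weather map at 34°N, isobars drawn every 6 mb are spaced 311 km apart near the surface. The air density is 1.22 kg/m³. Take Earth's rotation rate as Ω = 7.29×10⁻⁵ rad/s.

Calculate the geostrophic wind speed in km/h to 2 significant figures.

70 km/h

Coriolis parameter at 34°N:
f = 2Ω sin φ = 2 × 7.29×10⁻⁵ × sin 34° = 8.15×10⁻⁵ s⁻¹
Pressure gradient: |∂P/∂n| = 600 Pa / 311000 m = 1.93×10⁻³ Pa/m
Geostrophic balance (pressure-gradient force = Coriolis force):
V_g = (1/(fρ)) |∂P/∂n| = 1.93×10⁻³ / (8.15×10⁻⁵ × 1.22) = 19.4 m/s
Converting: 19.4 m/s × 3.6 = 70 km/h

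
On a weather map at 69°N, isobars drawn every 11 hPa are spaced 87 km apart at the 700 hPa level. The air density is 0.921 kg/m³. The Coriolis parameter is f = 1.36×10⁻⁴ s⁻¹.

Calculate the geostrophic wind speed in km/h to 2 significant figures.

360 km/h

Pressure gradient: |∂P/∂n| = 1100 Pa / 87000 m = 1.26×10⁻² Pa/m
Geostrophic balance (pressure-gradient force = Coriolis force):
V_g = (1/(fρ)) |∂P/∂n| = 1.26×10⁻² / (1.36×10⁻⁴ × 0.921) = 101 m/s
Converting: 101 m/s × 3.6 = 360 km/h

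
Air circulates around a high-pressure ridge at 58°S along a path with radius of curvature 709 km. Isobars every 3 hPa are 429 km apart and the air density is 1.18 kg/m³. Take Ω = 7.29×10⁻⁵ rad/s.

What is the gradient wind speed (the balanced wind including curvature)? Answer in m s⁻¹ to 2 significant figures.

5.1 m s⁻¹

Coriolis parameter at 58°S:
f = 2Ω sin φ = 2 × 7.29×10⁻⁵ × sin 58° = 1.24×10⁻⁴ s⁻¹
Pressure gradient: |∂P/∂n| = 300 Pa / 429000 m = 6.99×10⁻⁴ Pa/m
Geostrophic speed: V_g = |∂P/∂n|/(fρ) = 6.99×10⁻⁴/(1.24×10⁻⁴ × 1.18) = 4.79 m/s
Around a high, pressure-gradient force acts outward with centrifugal, so Coriolis balances both:
fV = (1/ρ)|∂P/∂n| + V²/R  →  V² − fR·V + fR·V_g = 0
With fR = 1.24×10⁻⁴ × 709×10³ m = 87.7 m/s:
V = [fR − √((fR)² − 4 fR V_g)]/2 = [87.7 − √(87.7² − 4×87.7×4.79)]/2 = 5.09 m/s
Supergeostrophic (V > V_g = 4.79 m/s), as expected around a high.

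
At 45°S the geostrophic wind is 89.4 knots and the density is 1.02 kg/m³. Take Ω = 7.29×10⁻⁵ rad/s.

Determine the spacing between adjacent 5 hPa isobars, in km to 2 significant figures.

100 km

Coriolis parameter at 45°S:
f = 2Ω sin φ = 2 × 7.29×10⁻⁵ × sin 45° = 1.03×10⁻⁴ s⁻¹
Wind speed in SI: 89.4 knots = 46.0 m/s
Geostrophic balance rearranged: |∂P/∂n| = f ρ V_g
|∂P/∂n| = 1.03×10⁻⁴ × 1.02 × 46.0 = 4.84×10⁻³ Pa/m
Isobar spacing: Δn = ΔP/|∂P/∂n| = 500 Pa / 4.84×10⁻³ Pa/m = 103384 m ≈ 100 km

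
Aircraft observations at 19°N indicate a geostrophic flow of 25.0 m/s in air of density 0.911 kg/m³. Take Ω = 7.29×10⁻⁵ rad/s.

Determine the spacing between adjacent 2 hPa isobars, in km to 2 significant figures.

Coriolis parameter at 19°N:
f = 2Ω sin φ = 2 × 7.29×10⁻⁵ × sin 19° = 4.75×10⁻⁵ s⁻¹
Geostrophic balance rearranged: |∂P/∂n| = f ρ V_g
|∂P/∂n| = 4.75×10⁻⁵ × 0.911 × 25.0 = 1.08×10⁻³ Pa/m
Isobar spacing: Δn = ΔP/|∂P/∂n| = 200 Pa / 1.08×10⁻³ Pa/m = 185000 m ≈ 190 km

190 km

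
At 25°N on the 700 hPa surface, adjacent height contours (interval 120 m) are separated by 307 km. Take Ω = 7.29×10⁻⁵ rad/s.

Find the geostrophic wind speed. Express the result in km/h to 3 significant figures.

224 km/h

Coriolis parameter at 25°N:
f = 2Ω sin φ = 2 × 7.29×10⁻⁵ × sin 25° = 6.16×10⁻⁵ s⁻¹
Height gradient: |∂Z/∂n| = 120 m / 307000 m = 3.91×10⁻⁴
On a pressure surface, geostrophic balance gives V_g = (g/f)|∂Z/∂n|:
V_g = 9.81 × 3.91×10⁻⁴ / 6.16×10⁻⁵ = 62.2 m/s
Converting: 62.2 m/s × 3.6 = 224 km/h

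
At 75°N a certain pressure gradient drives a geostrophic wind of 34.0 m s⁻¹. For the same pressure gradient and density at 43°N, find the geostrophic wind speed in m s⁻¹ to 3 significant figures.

48.2 m s⁻¹

With the same pressure gradient and density, V_g ∝ 1/f ∝ 1/sin φ.
V₂ = V₁ · sin φ₁ / sin φ₂ = 34.0 × sin 75° / sin 43°
V₂ = 34.0 × 0.9659/0.6820 = 48.2 m s⁻¹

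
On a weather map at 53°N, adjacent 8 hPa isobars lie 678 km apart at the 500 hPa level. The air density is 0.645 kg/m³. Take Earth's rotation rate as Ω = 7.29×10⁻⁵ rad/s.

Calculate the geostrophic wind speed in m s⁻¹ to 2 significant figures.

16 m s⁻¹

Coriolis parameter at 53°N:
f = 2Ω sin φ = 2 × 7.29×10⁻⁵ × sin 53° = 1.16×10⁻⁴ s⁻¹
Pressure gradient: |∂P/∂n| = 800 Pa / 678000 m = 1.18×10⁻³ Pa/m
Geostrophic balance (pressure-gradient force = Coriolis force):
V_g = (1/(fρ)) |∂P/∂n| = 1.18×10⁻³ / (1.16×10⁻⁴ × 0.645) = 15.7 m/s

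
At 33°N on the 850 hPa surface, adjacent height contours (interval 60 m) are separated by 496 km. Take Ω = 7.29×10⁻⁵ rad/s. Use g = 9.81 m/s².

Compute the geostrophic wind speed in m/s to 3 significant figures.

Coriolis parameter at 33°N:
f = 2Ω sin φ = 2 × 7.29×10⁻⁵ × sin 33° = 7.94×10⁻⁵ s⁻¹
Height gradient: |∂Z/∂n| = 60 m / 496000 m = 1.21×10⁻⁴
On a pressure surface, geostrophic balance gives V_g = (g/f)|∂Z/∂n|:
V_g = 9.81 × 1.21×10⁻⁴ / 7.94×10⁻⁵ = 14.9 m/s

14.9 m/s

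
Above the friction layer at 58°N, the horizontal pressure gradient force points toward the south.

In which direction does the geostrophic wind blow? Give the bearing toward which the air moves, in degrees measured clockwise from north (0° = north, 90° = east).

270°

The pressure-gradient force points toward the south (bearing 180°).
Geostrophic balance: in the Northern Hemisphere the Coriolis force deflects motion to the right, so the geostrophic wind blows 90° to the right of the pressure-gradient force (low pressure on the left).
Rotating 180° by 90° clockwise gives 270° — the wind blows toward the west.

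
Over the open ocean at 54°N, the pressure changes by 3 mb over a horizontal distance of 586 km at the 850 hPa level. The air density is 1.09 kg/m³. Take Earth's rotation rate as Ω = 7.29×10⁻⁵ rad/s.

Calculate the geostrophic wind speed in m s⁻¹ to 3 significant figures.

Coriolis parameter at 54°N:
f = 2Ω sin φ = 2 × 7.29×10⁻⁵ × sin 54° = 1.18×10⁻⁴ s⁻¹
Pressure gradient: |∂P/∂n| = 300 Pa / 586000 m = 5.12×10⁻⁴ Pa/m
Geostrophic balance (pressure-gradient force = Coriolis force):
V_g = (1/(fρ)) |∂P/∂n| = 5.12×10⁻⁴ / (1.18×10⁻⁴ × 1.09) = 3.98 m/s

3.98 m s⁻¹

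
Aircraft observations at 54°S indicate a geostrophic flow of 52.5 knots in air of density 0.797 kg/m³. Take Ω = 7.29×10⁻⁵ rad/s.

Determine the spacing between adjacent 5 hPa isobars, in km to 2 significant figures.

Coriolis parameter at 54°S:
f = 2Ω sin φ = 2 × 7.29×10⁻⁵ × sin 54° = 1.18×10⁻⁴ s⁻¹
Wind speed in SI: 52.5 knots = 27.0 m/s
Geostrophic balance rearranged: |∂P/∂n| = f ρ V_g
|∂P/∂n| = 1.18×10⁻⁴ × 0.797 × 27.0 = 2.54×10⁻³ Pa/m
Isobar spacing: Δn = ΔP/|∂P/∂n| = 500 Pa / 2.54×10⁻³ Pa/m = 196924 m ≈ 200 km

200 km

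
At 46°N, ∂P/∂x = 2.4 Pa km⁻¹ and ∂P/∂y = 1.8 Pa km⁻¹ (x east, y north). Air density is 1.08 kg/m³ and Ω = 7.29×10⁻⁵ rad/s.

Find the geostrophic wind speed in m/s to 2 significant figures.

26 m/s

Coriolis parameter at 46°N:
f = 2Ω sin φ = 2 × 7.29×10⁻⁵ × sin 46° = 1.05×10⁻⁴ s⁻¹
Component geostrophic relations (x east, y north):
u_g = −(1/(fρ)) ∂P/∂y,  v_g = (1/(fρ)) ∂P/∂x
u_g = −(1.8×10⁻³)/(1.05×10⁻⁴ × 1.08) = −15.9 m/s;  v_g = (2.4×10⁻³)/(1.05×10⁻⁴ × 1.08) = 21.2 m/s
|V_g| = √(u_g² + v_g²) = 26.5 m/s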